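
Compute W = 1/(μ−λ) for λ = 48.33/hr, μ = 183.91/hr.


W = 1/(μ−λ) = 1/(183.91 − 48.33) = 1/135.58 = 0.007376 hr

Final: 0.007376 hr


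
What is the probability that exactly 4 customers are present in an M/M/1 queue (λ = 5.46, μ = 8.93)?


ρ = 5.46/8.93 = 0.6114
P_n = (1−ρ)·ρ^n = (1 − 0.6114)·0.6114^4 = 0.3886·0.139754 = 0.054305

Final: 0.054305


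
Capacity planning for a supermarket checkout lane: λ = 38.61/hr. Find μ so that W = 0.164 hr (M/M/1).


W = 1/(μ−λ) ⇒ μ − λ = 1/W = 1/0.164 = 6.0976
μ = λ + 1/W = 38.61 + 6.0976 = 44.7076 per hr

Final: 44.7076 /hr


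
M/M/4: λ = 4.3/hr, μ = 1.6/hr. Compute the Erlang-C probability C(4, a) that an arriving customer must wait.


a = λ/μ = 2.6875; ρ = a/4 = 0.6719
P₀ = 0.058281 (from M/M/c formula)
C(c,a) = [a^c/(c!(1−ρ))]·P₀ = [52.16676/(24·0.3281)]·0.058281
= 6.62435·0.058281 = 0.386072

Final: 0.386072


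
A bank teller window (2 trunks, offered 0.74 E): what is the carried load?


B(2,0.74) = 0.135962 (Erlang-B)
Carried load = a(1 − B) = 0.74·(1 − 0.135962) = 0.74·0.864038 = 0.6394 E

Final: 0.6394 Erlangs


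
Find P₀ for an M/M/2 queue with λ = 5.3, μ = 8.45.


a = λ/μ = 5.3/8.45 = 0.6272; ρ = a/c = 0.3136
Σ_{k=0}^{1} a^k/k! (terms k=0..1) = 1.00000 + 0.62722 = 1.62722
Tail: a^2/(2!(1−ρ)) = 0.39340/(2·0.6864) = 0.28657
P₀ = 1/(1.62722 + 0.28657) = 1/1.91379 = 0.522523

Final: 0.522523


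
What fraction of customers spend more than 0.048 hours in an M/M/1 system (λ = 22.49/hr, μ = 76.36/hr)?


W ~ Exponential(μ−λ) for M/M/1.
μ − λ = 76.36 − 22.49 = 53.8700
P(W > t) = e^{−(μ−λ)t} = e^{−2.5858} = 0.075339

Final: 0.075339


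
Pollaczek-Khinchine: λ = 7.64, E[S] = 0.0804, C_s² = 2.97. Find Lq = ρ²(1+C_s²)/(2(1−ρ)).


ρ = λ·E[S] = 7.64·0.0804 = 0.6143
Lq = ρ²(1+C_s²)/(2(1−ρ)) = 0.3773·(1+2.97)/(2·0.3857)
= 0.3773·3.9700/0.7715 = 1.94160

Final: 1.94160


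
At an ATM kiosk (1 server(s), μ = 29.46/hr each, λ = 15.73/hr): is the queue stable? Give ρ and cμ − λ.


Total capacity cμ = 1·29.46 = 29.46/hr
ρ = λ/(cμ) = 15.73/29.46 = 0.5339
Stable ⇔ ρ < 1: YES
Spare capacity = cμ − λ = 29.46 − 15.73 = 13.73/hr

Final: ρ = 0.5339; stable; margin = 13.73/hr


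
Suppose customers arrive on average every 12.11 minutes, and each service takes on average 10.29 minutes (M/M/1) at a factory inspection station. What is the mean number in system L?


λ = 60/12.11 = 4.9546 /hr
μ = 60/10.29 = 5.8309 /hr
ρ = λ/μ = 4.9546/5.8309 = 0.8497
L = ρ/(1−ρ) = 0.8497/0.1503 = 5.6538

Final: 5.6538


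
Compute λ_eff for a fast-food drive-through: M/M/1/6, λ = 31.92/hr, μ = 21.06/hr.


ρ = 1.5157; P_K = (1−ρ)ρ^6/(1−ρ^7) = 0.359807
λ_eff = λ(1 − P_K) = 31.92·(1 − 0.359807) = 31.92·0.640193 = 20.4350 /hr

Final: 20.4350 /hr


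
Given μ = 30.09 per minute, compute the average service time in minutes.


Mean service time = 1/μ = 1/30.09 minute = 0.03323 minute
In minutes: 0.03323 × 1 = 0.03323 min

Final: 0.03323 min


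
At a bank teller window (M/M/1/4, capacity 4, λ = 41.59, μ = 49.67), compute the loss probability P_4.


ρ = λ/μ = 41.59/49.67 = 0.8373
P_K = (1−ρ)ρ^K/(1−ρ^(K+1)) = (0.1627·0.491563)/(1 − 0.411599)
= 0.079964/0.588401 = 0.135901

Final: 0.135901


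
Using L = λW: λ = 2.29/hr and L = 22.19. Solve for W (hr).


W = L/λ = 22.19/2.29 = 9.6900 hr

Final: 9.6900 hr


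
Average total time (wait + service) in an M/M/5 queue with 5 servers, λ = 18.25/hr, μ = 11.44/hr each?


a = 1.5953; ρ = 0.3191; P₀ = 0.202401
Lq = P₀·a^c·ρ/(c!(1−ρ)²) = 0.01199
Wq = Lq/λ = 0.01199/18.25 = 0.0006570 hr
W = Wq + 1/μ = 0.0006570 + 0.08741 = 0.08807 hr

Final: 0.08807 hr


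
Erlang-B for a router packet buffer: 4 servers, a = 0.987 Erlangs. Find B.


B(c,a) = (a^c/c!) / Σ_{k=0}^{c} a^k/k!
a^4/4! = 0.039542
Σ terms (k=0..4): 1.00000 + 0.98700 + 0.48708 + 0.16025 + 0.03954 = 2.673877
B = 0.039542/2.673877 = 0.014788

Final: 0.014788


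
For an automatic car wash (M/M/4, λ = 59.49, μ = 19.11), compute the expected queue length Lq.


a = λ/μ = 3.1130; ρ = a/4 = 0.7783
P₀ = 0.031612
Lq = P₀·a^c·ρ / (c!·(1−ρ)²) = 0.031612·93.91460·0.7783/(24·0.04917)
= 1.95793

Final: 1.95793


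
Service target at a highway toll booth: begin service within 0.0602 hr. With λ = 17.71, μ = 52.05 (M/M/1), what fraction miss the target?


ρ = 17.71/52.05 = 0.3402
P(Wq > t) = ρ·e^{−(μ−λ)t} = 0.3402·e^{−2.0673}
= 0.3402·0.126531 = 0.043052

Final: 0.043052


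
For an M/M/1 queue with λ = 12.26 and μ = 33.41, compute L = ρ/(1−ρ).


ρ = λ/μ = 12.26/33.41 = 0.3670
L = ρ/(1−ρ) = 0.3670/(1 − 0.3670) = 0.3670/0.6330 = 0.5797

Final: 0.5797


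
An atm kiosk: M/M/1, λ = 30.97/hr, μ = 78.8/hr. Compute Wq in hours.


ρ = 30.97/78.8 = 0.3930
Wq = ρ/(μ−λ) = 0.3930/(78.8 − 30.97) = 0.3930/47.83 = 0.008217 hr

Final: 0.008217 hr


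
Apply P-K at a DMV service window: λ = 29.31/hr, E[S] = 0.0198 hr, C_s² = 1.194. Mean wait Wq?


ρ = λ·E[S] = 29.31·0.0198 = 0.5803
E[S²] = E[S]²(1+C_s²) = 0.0198²·(1+1.194) = 0.0008601
Wq = λ·E[S²]/(2(1−ρ)) = 29.31·0.0008601/(2·0.4197) = 0.03004 hr

Final: 0.03004 hr


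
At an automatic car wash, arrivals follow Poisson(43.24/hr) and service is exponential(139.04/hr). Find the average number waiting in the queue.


ρ = 43.24/139.04 = 0.3110
Lq = ρ²/(1−ρ) = 0.09671/0.6890 = 0.1404

Final: 0.1404


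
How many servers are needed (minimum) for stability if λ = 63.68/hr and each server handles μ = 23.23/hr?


Stability requires cμ > λ ⇔ c > λ/μ.
λ/μ = 63.68/23.23 = 2.7413
Minimum integer c = ⌊2.7413⌋ + 1 = 3
Check: 3·23.23 = 69.69 > 63.68, while 2·23.23 = 46.46 ≤ 63.68

Final: 3 servers


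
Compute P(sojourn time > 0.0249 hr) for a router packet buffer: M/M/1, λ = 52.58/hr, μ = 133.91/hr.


W ~ Exponential(μ−λ) for M/M/1.
μ − λ = 133.91 − 52.58 = 81.3300
P(W > t) = e^{−(μ−λ)t} = e^{−2.0251} = 0.131978

Final: 0.131978


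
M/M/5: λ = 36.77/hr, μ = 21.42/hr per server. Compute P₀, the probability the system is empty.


a = λ/μ = 36.77/21.42 = 1.7166; ρ = a/c = 0.3433
Σ_{k=0}^{4} a^k/k! (terms k=0..4) = 1.00000 + 1.71662 + 1.47339 + 0.84308 + 0.36181 = 5.39491
Tail: a^5/(5!(1−ρ)) = 14.90633/(120·0.6567) = 0.18916
P₀ = 1/(5.39491 + 0.18916) = 1/5.58407 = 0.179081

Final: 0.179081


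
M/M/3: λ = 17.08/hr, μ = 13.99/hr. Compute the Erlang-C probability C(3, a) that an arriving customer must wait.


a = λ/μ = 1.2209; ρ = a/3 = 0.4070
P₀ = 0.287559 (from M/M/c formula)
C(c,a) = [a^c/(c!(1−ρ))]·P₀ = [1.81974/(6·0.5930)]·0.287559
= 0.51141·0.287559 = 0.147062

Final: 0.147062


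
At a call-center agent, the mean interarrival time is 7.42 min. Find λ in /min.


λ = 1/(interarrival time) in consistent units.
1 minute = 1 min, so λ = 1/7.42 = 0.1348 per minute

Final: 0.1348 /min


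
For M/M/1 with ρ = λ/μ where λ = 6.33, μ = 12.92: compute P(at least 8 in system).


ρ = 6.33/12.92 = 0.4899
P(N ≥ n) = ρ^n = 0.4899^8 = 0.003320

Final: 0.003320


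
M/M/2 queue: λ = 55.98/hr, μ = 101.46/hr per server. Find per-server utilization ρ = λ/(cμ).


ρ = λ/(cμ) = 55.98/(2·101.46) = 55.98/202.92 = 0.2759

Final: 0.2759


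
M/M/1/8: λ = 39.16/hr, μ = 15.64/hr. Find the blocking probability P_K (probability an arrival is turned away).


ρ = λ/μ = 39.16/15.64 = 2.5038
P_K = (1−ρ)ρ^K/(1−ρ^(K+1)) = (-1.5038·1544.711840)/(1 − 3867.705604)
= -2322.993764/-3866.705604 = 0.600768

Final: 0.600768


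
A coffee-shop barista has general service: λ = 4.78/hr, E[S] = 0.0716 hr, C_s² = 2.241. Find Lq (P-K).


ρ = λ·E[S] = 4.78·0.0716 = 0.3422
Lq = ρ²(1+C_s²)/(2(1−ρ)) = 0.1171·(1+2.241)/(2·0.6578)
= 0.1171·3.2410/1.3155 = 0.28858

Final: 0.28858


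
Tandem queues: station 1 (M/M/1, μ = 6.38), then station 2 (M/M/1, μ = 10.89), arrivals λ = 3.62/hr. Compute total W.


Each node sees arrival rate λ = 3.62/hr (tandem ⇒ throughput preserved).
W₁ = 1/(μ₁−λ) = 1/(6.38−3.62) = 0.36232 hr
W₂ = 1/(μ₂−λ) = 1/(10.89−3.62) = 0.13755 hr
W_total = W₁ + W₂ = 0.36232 + 0.13755 = 0.49987 hr

Final: 0.49987 hr


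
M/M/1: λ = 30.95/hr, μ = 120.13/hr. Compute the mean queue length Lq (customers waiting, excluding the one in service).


ρ = 30.95/120.13 = 0.2576
Lq = ρ²/(1−ρ) = 0.06638/0.7424 = 0.08941

Final: 0.08941


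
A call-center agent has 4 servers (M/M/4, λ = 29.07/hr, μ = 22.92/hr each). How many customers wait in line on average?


a = λ/μ = 1.2683; ρ = a/4 = 0.3171
P₀ = 0.280066
Lq = P₀·a^c·ρ / (c!·(1−ρ)²) = 0.280066·2.58775·0.3171/(24·0.46638)
= 0.02053

Final: 0.02053


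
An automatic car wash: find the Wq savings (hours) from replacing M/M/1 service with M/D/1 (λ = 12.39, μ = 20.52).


ρ = 12.39/20.52 = 0.6038
Wq(M/M/1) = ρ/(μ−λ) = 0.6038/8.13 = 0.07427 hr
Wq(M/D/1) = ρ/(2(μ−λ)) = 0.03713 hr
Savings = 0.07427 − 0.03713 = 0.03713 hr

Final: 0.03713 hr


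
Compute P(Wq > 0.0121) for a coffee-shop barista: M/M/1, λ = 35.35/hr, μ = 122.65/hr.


ρ = 35.35/122.65 = 0.2882
P(Wq > t) = ρ·e^{−(μ−λ)t} = 0.2882·e^{−1.0563}
= 0.2882·0.347730 = 0.100222

Final: 0.100222


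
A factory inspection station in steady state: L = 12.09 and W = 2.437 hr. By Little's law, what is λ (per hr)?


λ = L/W = 12.09/2.437 = 4.9610 /hr

Final: 4.9610 /hr


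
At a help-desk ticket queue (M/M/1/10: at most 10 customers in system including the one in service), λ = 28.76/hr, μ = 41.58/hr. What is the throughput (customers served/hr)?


ρ = 0.6917; P_K = (1−ρ)ρ^10/(1−ρ^11) = 0.007864
λ_eff = λ(1 − P_K) = 28.76·(1 − 0.007864) = 28.76·0.992136 = 28.5338 /hr

Final: 28.5338 /hr


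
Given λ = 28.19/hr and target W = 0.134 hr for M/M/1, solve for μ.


W = 1/(μ−λ) ⇒ μ − λ = 1/W = 1/0.134 = 7.4627
μ = λ + 1/W = 28.19 + 7.4627 = 35.6527 per hr

Final: 35.6527 /hr


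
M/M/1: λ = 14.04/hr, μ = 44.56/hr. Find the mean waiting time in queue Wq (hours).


ρ = 14.04/44.56 = 0.3151
Wq = ρ/(μ−λ) = 0.3151/(44.56 − 14.04) = 0.3151/30.52 = 0.01032 hr

Final: 0.01032 hr


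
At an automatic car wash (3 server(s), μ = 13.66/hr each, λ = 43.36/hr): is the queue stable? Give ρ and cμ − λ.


Total capacity cμ = 3·13.66 = 40.98/hr
ρ = λ/(cμ) = 43.36/40.98 = 1.0581
Stable ⇔ ρ < 1: NO
Spare capacity = cμ − λ = 40.98 − 43.36 = -2.38/hr

Final: ρ = 1.0581; unstable; margin = -2.38/hr


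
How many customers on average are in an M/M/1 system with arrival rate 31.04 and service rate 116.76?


ρ = λ/μ = 31.04/116.76 = 0.2658
L = ρ/(1−ρ) = 0.2658/(1 − 0.2658) = 0.2658/0.7342 = 0.3621

Final: 0.3621


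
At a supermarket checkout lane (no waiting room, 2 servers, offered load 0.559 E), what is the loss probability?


B(c,a) = (a^c/c!) / Σ_{k=0}^{c} a^k/k!
a^2/2! = 0.156241
Σ terms (k=0..2): 1.00000 + 0.55900 + 0.15624 = 1.715241
B = 0.156241/1.715241 = 0.091090

Final: 0.091090


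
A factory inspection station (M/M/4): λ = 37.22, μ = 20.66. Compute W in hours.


a = 1.8015; ρ = 0.4504; P₀ = 0.161357
Lq = P₀·a^c·ρ/(c!(1−ρ)²) = 0.10559
Wq = Lq/λ = 0.10559/37.22 = 0.002837 hr
W = Wq + 1/μ = 0.002837 + 0.04840 = 0.05124 hr

Final: 0.05124 hr


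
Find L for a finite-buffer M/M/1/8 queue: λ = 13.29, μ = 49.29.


ρ = 13.29/49.29 = 0.2696
L = ρ[1 − (K+1)ρ^K + Kρ^(K+1)] / [(1−ρ)(1−ρ^(K+1))]
Numerator: 0.2696·(1 − 9·0.00002793 + 8·0.000007532) = 0.269577
Denominator: (0.7304)·(0.999992) = 0.730366
L = 0.269577/0.730366 = 0.3691

Final: 0.3691


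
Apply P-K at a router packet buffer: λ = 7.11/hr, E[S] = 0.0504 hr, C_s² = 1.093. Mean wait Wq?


ρ = λ·E[S] = 7.11·0.0504 = 0.3583
E[S²] = E[S]²(1+C_s²) = 0.0504²·(1+1.093) = 0.005317
Wq = λ·E[S²]/(2(1−ρ)) = 7.11·0.005317/(2·0.6417) = 0.02946 hr

Final: 0.02946 hr


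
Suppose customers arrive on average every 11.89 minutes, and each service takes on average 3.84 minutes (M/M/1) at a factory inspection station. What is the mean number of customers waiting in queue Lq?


λ = 60/11.89 = 5.0463 /hr
μ = 60/3.84 = 15.6250 /hr
ρ = λ/μ = 5.0463/15.6250 = 0.3230
Lq = ρ²/(1−ρ) = 0.1043/0.6770 = 0.1541

Final: 0.1541


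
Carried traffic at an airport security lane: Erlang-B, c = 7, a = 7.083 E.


B(7,7.083) = 0.253996 (Erlang-B)
Carried load = a(1 − B) = 7.083·(1 − 0.253996) = 7.083·0.746004 = 5.2839 E

Final: 5.2839 Erlangs


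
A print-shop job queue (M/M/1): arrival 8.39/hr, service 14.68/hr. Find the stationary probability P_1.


ρ = 8.39/14.68 = 0.5715
P_n = (1−ρ)·ρ^n = (1 − 0.5715)·0.5715^1 = 0.4285·0.571526 = 0.244884

Final: 0.244884


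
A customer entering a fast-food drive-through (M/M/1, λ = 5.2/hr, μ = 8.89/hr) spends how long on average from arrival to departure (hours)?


W = 1/(μ−λ) = 1/(8.89 − 5.2) = 1/3.69 = 0.2710 hr

Final: 0.2710 hr


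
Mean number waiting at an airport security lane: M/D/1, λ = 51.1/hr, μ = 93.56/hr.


ρ = 51.1/93.56 = 0.5462
M/D/1: Lq = ρ²/(2(1−ρ)) = 0.2983/(2·0.4538) = 0.32866

Final: 0.32866


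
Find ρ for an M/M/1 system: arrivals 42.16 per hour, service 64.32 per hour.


ρ = λ/μ = 42.16/64.32 = 0.6555

Final: 0.6555


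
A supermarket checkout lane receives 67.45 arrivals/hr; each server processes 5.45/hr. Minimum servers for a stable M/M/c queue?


Stability requires cμ > λ ⇔ c > λ/μ.
λ/μ = 67.45/5.45 = 12.3761
Minimum integer c = ⌊12.3761⌋ + 1 = 13
Check: 13·5.45 = 70.85 > 67.45, while 12·5.45 = 65.40 ≤ 67.45

Final: 13 servers


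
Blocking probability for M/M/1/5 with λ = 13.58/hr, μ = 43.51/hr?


ρ = λ/μ = 13.58/43.51 = 0.3121
P_K = (1−ρ)ρ^K/(1−ρ^(K+1)) = (0.6879·0.002962)/(1 − 0.0009244)
= 0.002037/0.999076 = 0.002039

Final: 0.002039


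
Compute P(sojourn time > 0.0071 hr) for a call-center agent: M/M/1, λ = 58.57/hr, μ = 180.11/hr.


W ~ Exponential(μ−λ) for M/M/1.
μ − λ = 180.11 − 58.57 = 121.5400
P(W > t) = e^{−(μ−λ)t} = e^{−0.8629} = 0.421922

Final: 0.421922


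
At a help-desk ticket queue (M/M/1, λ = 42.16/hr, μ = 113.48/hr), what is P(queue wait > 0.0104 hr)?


ρ = 42.16/113.48 = 0.3715
P(Wq > t) = ρ·e^{−(μ−λ)t} = 0.3715·e^{−0.7417}
= 0.3715·0.476290 = 0.176951

Final: 0.176951


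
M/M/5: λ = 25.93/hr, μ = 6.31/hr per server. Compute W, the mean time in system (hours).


a = 4.1094; ρ = 0.8219; P₀ = 0.010891
Lq = P₀·a^c·ρ/(c!(1−ρ)²) = 2.75468
Wq = Lq/λ = 2.75468/25.93 = 0.10624 hr
W = Wq + 1/μ = 0.10624 + 0.15848 = 0.26471 hr

Final: 0.26471 hr


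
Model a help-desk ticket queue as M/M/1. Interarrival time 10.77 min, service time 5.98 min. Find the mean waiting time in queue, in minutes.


λ = 60/10.77 = 5.5710 /hr
μ = 60/5.98 = 10.0334 /hr
ρ = λ/μ = 5.5710/10.0334 = 0.5552
Wq = ρ/(μ−λ) = 0.5552/(10.0334−5.5710) = 0.12443 hr
In minutes: 0.12443·60 = 7.466 min

Final: 7.466 min


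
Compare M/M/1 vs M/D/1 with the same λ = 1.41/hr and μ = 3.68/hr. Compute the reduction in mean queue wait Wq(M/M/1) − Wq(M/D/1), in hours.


ρ = 1.41/3.68 = 0.3832
Wq(M/M/1) = ρ/(μ−λ) = 0.3832/2.27 = 0.16879 hr
Wq(M/D/1) = ρ/(2(μ−λ)) = 0.08439 hr
Savings = 0.16879 − 0.08439 = 0.08439 hr

Final: 0.08439 hr


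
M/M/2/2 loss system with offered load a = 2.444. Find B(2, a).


B(c,a) = (a^c/c!) / Σ_{k=0}^{c} a^k/k!
a^2/2! = 2.986568
Σ terms (k=0..2): 1.00000 + 2.44400 + 2.98657 = 6.430568
B = 2.986568/6.430568 = 0.464433

Final: 0.464433


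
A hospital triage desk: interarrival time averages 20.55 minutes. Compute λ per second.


λ = 1/(interarrival time) in consistent units.
1 second = 0.0166667 min, so λ = 0.0166667/20.55 = 0.0008110 per second

Final: 0.0008110 /sec


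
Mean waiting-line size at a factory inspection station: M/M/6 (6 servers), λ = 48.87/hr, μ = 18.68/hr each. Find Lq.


a = λ/μ = 2.6162; ρ = a/6 = 0.4360
P₀ = 0.072541
Lq = P₀·a^c·ρ / (c!·(1−ρ)²) = 0.072541·320.62162·0.4360/(720·0.31806)
= 0.04428

Final: 0.04428


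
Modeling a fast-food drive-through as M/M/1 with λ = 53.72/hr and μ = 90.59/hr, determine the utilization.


ρ = λ/μ = 53.72/90.59 = 0.5930

Final: 0.5930


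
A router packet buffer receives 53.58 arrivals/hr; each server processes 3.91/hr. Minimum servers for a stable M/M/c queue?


Stability requires cμ > λ ⇔ c > λ/μ.
λ/μ = 53.58/3.91 = 13.7033
Minimum integer c = ⌊13.7033⌋ + 1 = 14
Check: 14·3.91 = 54.74 > 53.58, while 13·3.91 = 50.83 ≤ 53.58

Final: 14 servers


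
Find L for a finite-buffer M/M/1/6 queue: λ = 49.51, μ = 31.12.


ρ = 49.51/31.12 = 1.5909
L = ρ[1 − (K+1)ρ^K + Kρ^(K+1)] / [(1−ρ)(1−ρ^(K+1))]
Numerator: 1.5909·(1 − 7·16.215115 + 6·25.797247) = 67.261180
Denominator: (-0.5909)·(-24.797247) = 14.653643
L = 67.261180/14.653643 = 4.5901

Final: 4.5901


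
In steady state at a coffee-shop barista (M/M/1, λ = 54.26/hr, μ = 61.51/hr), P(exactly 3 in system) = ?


ρ = 54.26/61.51 = 0.8821
P_n = (1−ρ)·ρ^n = (1 − 0.8821)·0.8821^3 = 0.1179·0.686439 = 0.080909

Final: 0.080909


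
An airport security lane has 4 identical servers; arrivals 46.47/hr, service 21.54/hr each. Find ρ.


ρ = λ/(cμ) = 46.47/(4·21.54) = 46.47/86.16 = 0.5393

Final: 0.5393


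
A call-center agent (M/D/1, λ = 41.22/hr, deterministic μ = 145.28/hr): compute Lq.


ρ = 41.22/145.28 = 0.2837
M/D/1: Lq = ρ²/(2(1−ρ)) = 0.08050/(2·0.7163) = 0.05619

Final: 0.05619


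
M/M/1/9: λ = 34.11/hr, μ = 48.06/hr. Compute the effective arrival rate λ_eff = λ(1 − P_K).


ρ = 0.7097; P_K = (1−ρ)ρ^9/(1−ρ^10) = 0.013709
λ_eff = λ(1 − P_K) = 34.11·(1 − 0.013709) = 34.11·0.986291 = 33.6424 /hr

Final: 33.6424 /hr


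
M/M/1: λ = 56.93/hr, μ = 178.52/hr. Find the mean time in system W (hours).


W = 1/(μ−λ) = 1/(178.52 − 56.93) = 1/121.59 = 0.008224 hr

Final: 0.008224 hr


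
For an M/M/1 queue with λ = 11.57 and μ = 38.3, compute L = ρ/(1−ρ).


ρ = λ/μ = 11.57/38.3 = 0.3021
L = ρ/(1−ρ) = 0.3021/(1 − 0.3021) = 0.3021/0.6979 = 0.4328

Final: 0.4328


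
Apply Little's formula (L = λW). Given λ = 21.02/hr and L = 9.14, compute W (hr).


W = L/λ = 9.14/21.02 = 0.4348 hr

Final: 0.4348 hr


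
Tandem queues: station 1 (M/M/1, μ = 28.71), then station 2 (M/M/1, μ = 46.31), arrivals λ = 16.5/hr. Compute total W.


Each node sees arrival rate λ = 16.5/hr (tandem ⇒ throughput preserved).
W₁ = 1/(μ₁−λ) = 1/(28.71−16.5) = 0.08190 hr
W₂ = 1/(μ₂−λ) = 1/(46.31−16.5) = 0.03355 hr
W_total = W₁ + W₂ = 0.08190 + 0.03355 = 0.11545 hr

Final: 0.11545 hr


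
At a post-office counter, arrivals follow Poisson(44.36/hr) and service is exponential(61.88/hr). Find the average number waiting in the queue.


ρ = 44.36/61.88 = 0.7169
Lq = ρ²/(1−ρ) = 0.5139/0.2831 = 1.8151

Final: 1.8151


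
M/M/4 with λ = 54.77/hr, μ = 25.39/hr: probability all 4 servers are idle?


a = λ/μ = 54.77/25.39 = 2.1571; ρ = a/c = 0.5393
Σ_{k=0}^{3} a^k/k! (terms k=0..3) = 1.00000 + 2.15715 + 2.32664 + 1.67297 = 7.15677
Tail: a^4/(4!(1−ρ)) = 21.65310/(24·0.4607) = 1.95830
P₀ = 1/(7.15677 + 1.95830) = 1/9.11506 = 0.109709

Final: 0.109709


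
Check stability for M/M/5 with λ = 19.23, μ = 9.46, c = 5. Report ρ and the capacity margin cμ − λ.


Total capacity cμ = 5·9.46 = 47.30/hr
ρ = λ/(cμ) = 19.23/47.30 = 0.4066
Stable ⇔ ρ < 1: YES
Spare capacity = cμ − λ = 47.30 − 19.23 = 28.07/hr

Final: ρ = 0.4066; stable; margin = 28.07/hr


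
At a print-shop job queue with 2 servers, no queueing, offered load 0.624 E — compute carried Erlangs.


B(2,0.624) = 0.107049 (Erlang-B)
Carried load = a(1 − B) = 0.624·(1 − 0.107049) = 0.624·0.892951 = 0.5572 E

Final: 0.5572 Erlangs


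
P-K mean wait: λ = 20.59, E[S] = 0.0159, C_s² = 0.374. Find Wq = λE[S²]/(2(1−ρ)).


ρ = λ·E[S] = 20.59·0.0159 = 0.3274
E[S²] = E[S]²(1+C_s²) = 0.0159²·(1+0.374) = 0.0003474
Wq = λ·E[S²]/(2(1−ρ)) = 20.59·0.0003474/(2·0.6726) = 0.005317 hr

Final: 0.005317 hr


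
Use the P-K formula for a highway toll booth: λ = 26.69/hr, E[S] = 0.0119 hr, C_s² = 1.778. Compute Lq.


ρ = λ·E[S] = 26.69·0.0119 = 0.3176
Lq = ρ²(1+C_s²)/(2(1−ρ)) = 0.1009·(1+1.778)/(2·0.6824)
= 0.1009·2.7780/1.3648 = 0.20533

Final: 0.20533


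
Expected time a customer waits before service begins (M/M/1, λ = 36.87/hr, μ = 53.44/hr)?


ρ = 36.87/53.44 = 0.6899
Wq = ρ/(μ−λ) = 0.6899/(53.44 − 36.87) = 0.6899/16.57 = 0.04164 hr

Final: 0.04164 hr


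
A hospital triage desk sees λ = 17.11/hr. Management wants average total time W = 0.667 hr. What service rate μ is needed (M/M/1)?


W = 1/(μ−λ) ⇒ μ − λ = 1/W = 1/0.667 = 1.4993
μ = λ + 1/W = 17.11 + 1.4993 = 18.6093 per hr

Final: 18.6093 /hr


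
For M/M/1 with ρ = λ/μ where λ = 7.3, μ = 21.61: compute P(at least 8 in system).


ρ = 7.3/21.61 = 0.3378
P(N ≥ n) = ρ^n = 0.3378^8 = 0.0001696

Final: 0.0001696


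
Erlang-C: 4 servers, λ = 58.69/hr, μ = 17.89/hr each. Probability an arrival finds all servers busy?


a = λ/μ = 3.2806; ρ = a/4 = 0.8202
P₀ = 0.023596 (from M/M/c formula)
C(c,a) = [a^c/(c!(1−ρ))]·P₀ = [115.82840/(24·0.1798)]·0.023596
= 26.83463·0.023596 = 0.633177

Final: 0.633177


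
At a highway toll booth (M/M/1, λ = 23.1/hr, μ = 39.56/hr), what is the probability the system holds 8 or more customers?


ρ = 23.1/39.56 = 0.5839
P(N ≥ n) = ρ^n = 0.5839^8 = 0.013516

Final: 0.013516


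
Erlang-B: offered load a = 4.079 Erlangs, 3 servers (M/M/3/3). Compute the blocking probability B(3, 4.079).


B(c,a) = (a^c/c!) / Σ_{k=0}^{c} a^k/k!
a^3/3! = 11.311231
Σ terms (k=0..3): 1.00000 + 4.07900 + 8.31912 + 11.31123 = 24.709351
B = 11.311231/24.709351 = 0.457771

Final: 0.457771


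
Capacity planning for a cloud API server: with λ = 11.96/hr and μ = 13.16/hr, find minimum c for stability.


Stability requires cμ > λ ⇔ c > λ/μ.
λ/μ = 11.96/13.16 = 0.9088
Minimum integer c = ⌊0.9088⌋ + 1 = 1
Check: 1·13.16 = 13.16 > 11.96, while 0·13.16 = 0.00 ≤ 11.96

Final: 1 servers


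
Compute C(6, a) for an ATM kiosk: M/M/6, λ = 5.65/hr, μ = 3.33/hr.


a = λ/μ = 1.6967; ρ = a/6 = 0.2828
P₀ = 0.183189 (from M/M/c formula)
C(c,a) = [a^c/(c!(1−ρ))]·P₀ = [23.85752/(720·0.7172)]·0.183189
= 0.04620·0.183189 = 0.008463

Final: 0.008463


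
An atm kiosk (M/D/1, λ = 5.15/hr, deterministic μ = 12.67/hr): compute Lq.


ρ = 5.15/12.67 = 0.4065
M/D/1: Lq = ρ²/(2(1−ρ)) = 0.1652/(2·0.5935) = 0.13918

Final: 0.13918


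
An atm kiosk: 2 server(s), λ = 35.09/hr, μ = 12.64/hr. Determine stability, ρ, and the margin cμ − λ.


Total capacity cμ = 2·12.64 = 25.28/hr
ρ = λ/(cμ) = 35.09/25.28 = 1.3881
Stable ⇔ ρ < 1: NO
Spare capacity = cμ − λ = 25.28 − 35.09 = -9.81/hr

Final: ρ = 1.3881; unstable; margin = -9.81/hr


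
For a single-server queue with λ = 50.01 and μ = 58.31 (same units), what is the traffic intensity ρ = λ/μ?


ρ = λ/μ = 50.01/58.31 = 0.8577

Final: 0.8577


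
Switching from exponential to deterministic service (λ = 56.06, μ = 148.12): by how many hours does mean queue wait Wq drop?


ρ = 56.06/148.12 = 0.3785
Wq(M/M/1) = ρ/(μ−λ) = 0.3785/92.06 = 0.004111 hr
Wq(M/D/1) = ρ/(2(μ−λ)) = 0.002056 hr
Savings = 0.004111 − 0.002056 = 0.002056 hr

Final: 0.002056 hr


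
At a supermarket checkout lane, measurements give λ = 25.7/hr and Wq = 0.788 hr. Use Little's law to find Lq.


Lq = λWq = 25.7·0.788 = 20.2516

Final: 20.2516


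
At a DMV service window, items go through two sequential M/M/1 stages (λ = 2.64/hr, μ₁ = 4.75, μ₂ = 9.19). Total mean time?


Each node sees arrival rate λ = 2.64/hr (tandem ⇒ throughput preserved).
W₁ = 1/(μ₁−λ) = 1/(4.75−2.64) = 0.47393 hr
W₂ = 1/(μ₂−λ) = 1/(9.19−2.64) = 0.15267 hr
W_total = W₁ + W₂ = 0.47393 + 0.15267 = 0.62661 hr

Final: 0.62661 hr


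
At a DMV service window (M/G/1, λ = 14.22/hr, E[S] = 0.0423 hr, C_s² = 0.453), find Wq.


ρ = λ·E[S] = 14.22·0.0423 = 0.6015
E[S²] = E[S]²(1+C_s²) = 0.0423²·(1+0.453) = 0.002600
Wq = λ·E[S²]/(2(1−ρ)) = 14.22·0.002600/(2·0.3985) = 0.04639 hr

Final: 0.04639 hr


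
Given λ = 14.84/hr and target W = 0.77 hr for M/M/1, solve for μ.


W = 1/(μ−λ) ⇒ μ − λ = 1/W = 1/0.77 = 1.2987
μ = λ + 1/W = 14.84 + 1.2987 = 16.1387 per hr

Final: 16.1387 /hr


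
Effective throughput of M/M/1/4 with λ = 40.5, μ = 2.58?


ρ = 15.6977; P_K = (1−ρ)ρ^4/(1−ρ^5) = 0.936297
λ_eff = λ(1 − P_K) = 40.5·(1 − 0.936297) = 40.5·0.063703 = 2.5800 /hr

Final: 2.5800 /hr


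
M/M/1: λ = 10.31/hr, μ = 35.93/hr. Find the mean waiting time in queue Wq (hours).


ρ = 10.31/35.93 = 0.2869
Wq = ρ/(μ−λ) = 0.2869/(35.93 − 10.31) = 0.2869/25.62 = 0.01120 hr

Final: 0.01120 hr


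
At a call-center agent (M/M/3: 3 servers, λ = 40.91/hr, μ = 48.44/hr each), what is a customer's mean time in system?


a = 0.8445; ρ = 0.2815; P₀ = 0.427183
Lq = P₀·a^c·ρ/(c!(1−ρ)²) = 0.02339
Wq = Lq/λ = 0.02339/40.91 = 0.0005717 hr
W = Wq + 1/μ = 0.0005717 + 0.02064 = 0.02122 hr

Final: 0.02122 hr


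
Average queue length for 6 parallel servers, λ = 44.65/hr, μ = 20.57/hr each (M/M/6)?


a = λ/μ = 2.1706; ρ = a/6 = 0.3618
P₀ = 0.113828
Lq = P₀·a^c·ρ / (c!·(1−ρ)²) = 0.113828·104.59792·0.3618/(720·0.40733)
= 0.01469

Final: 0.01469


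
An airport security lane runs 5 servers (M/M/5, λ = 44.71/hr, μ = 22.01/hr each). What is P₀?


a = λ/μ = 44.71/22.01 = 2.0313; ρ = a/c = 0.4063
Σ_{k=0}^{4} a^k/k! (terms k=0..4) = 1.00000 + 2.03135 + 2.06319 + 1.39702 + 0.70946 = 7.20102
Tail: a^5/(5!(1−ρ)) = 34.58782/(120·0.5937) = 0.48546
P₀ = 1/(7.20102 + 0.48546) = 1/7.68648 = 0.130099

Final: 0.130099


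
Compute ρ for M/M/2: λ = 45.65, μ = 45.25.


ρ = λ/(cμ) = 45.65/(2·45.25) = 45.65/90.50 = 0.5044

Final: 0.5044


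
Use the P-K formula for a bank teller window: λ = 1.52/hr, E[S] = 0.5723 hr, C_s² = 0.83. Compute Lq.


ρ = λ·E[S] = 1.52·0.5723 = 0.8699
Lq = ρ²(1+C_s²)/(2(1−ρ)) = 0.7567·(1+0.83)/(2·0.1301)
= 0.7567·1.8300/0.2602 = 5.32188

Final: 5.32188


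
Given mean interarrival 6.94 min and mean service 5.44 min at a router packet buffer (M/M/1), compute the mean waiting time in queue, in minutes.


λ = 60/6.94 = 8.6455 /hr
μ = 60/5.44 = 11.0294 /hr
ρ = λ/μ = 8.6455/11.0294 = 0.7839
Wq = ρ/(μ−λ) = 0.7839/(11.0294−8.6455) = 0.32882 hr
In minutes: 0.32882·60 = 19.729 min

Final: 19.729 min


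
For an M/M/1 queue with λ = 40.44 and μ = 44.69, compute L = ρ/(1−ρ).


ρ = λ/μ = 40.44/44.69 = 0.9049
L = ρ/(1−ρ) = 0.9049/(1 − 0.9049) = 0.9049/0.09510 = 9.5153

Final: 9.5153


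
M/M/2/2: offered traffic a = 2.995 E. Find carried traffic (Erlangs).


B(2,2.995) = 0.528892 (Erlang-B)
Carried load = a(1 − B) = 2.995·(1 − 0.528892) = 2.995·0.471108 = 1.4110 E

Final: 1.4110 Erlangs


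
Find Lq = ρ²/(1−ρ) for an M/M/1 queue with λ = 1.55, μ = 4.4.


ρ = 1.55/4.4 = 0.3523
Lq = ρ²/(1−ρ) = 0.1241/0.6477 = 0.1916

Final: 0.1916


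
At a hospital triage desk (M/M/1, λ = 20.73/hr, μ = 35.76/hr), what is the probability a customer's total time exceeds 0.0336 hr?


W ~ Exponential(μ−λ) for M/M/1.
μ − λ = 35.76 − 20.73 = 15.0300
P(W > t) = e^{−(μ−λ)t} = e^{−0.5050} = 0.603501

Final: 0.603501


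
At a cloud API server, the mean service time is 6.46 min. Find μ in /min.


μ = 1/(service time) in consistent units.
1 minute = 1 min, so μ = 1/6.46 = 0.1548 per minute

Final: 0.1548 /min


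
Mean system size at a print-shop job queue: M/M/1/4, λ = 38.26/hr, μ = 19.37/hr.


ρ = 38.26/19.37 = 1.9752
L = ρ[1 − (K+1)ρ^K + Kρ^(K+1)] / [(1−ρ)(1−ρ^(K+1))]
Numerator: 1.9752·(1 − 5·15.221638 + 4·30.066074) = 89.193222
Denominator: (-0.9752)·(-29.066074) = 28.345800
L = 89.193222/28.345800 = 3.1466

Final: 3.1466


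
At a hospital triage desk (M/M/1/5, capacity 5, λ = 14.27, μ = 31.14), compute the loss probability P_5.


ρ = λ/μ = 14.27/31.14 = 0.4583
P_K = (1−ρ)ρ^K/(1−ρ^(K+1)) = (0.5417·0.020208)/(1 − 0.009260)
= 0.010948/0.990740 = 0.011050

Final: 0.011050


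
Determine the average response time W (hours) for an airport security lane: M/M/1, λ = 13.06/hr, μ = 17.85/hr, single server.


W = 1/(μ−λ) = 1/(17.85 − 13.06) = 1/4.79 = 0.2088 hr

Final: 0.2088 hr


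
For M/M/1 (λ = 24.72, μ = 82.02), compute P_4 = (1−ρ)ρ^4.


ρ = 24.72/82.02 = 0.3014
P_n = (1−ρ)·ρ^n = (1 − 0.3014)·0.3014^4 = 0.6986·0.008251 = 0.005764

Final: 0.005764


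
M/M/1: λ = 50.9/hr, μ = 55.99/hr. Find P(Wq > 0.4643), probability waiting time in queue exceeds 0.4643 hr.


ρ = 50.9/55.99 = 0.9091
P(Wq > t) = ρ·e^{−(μ−λ)t} = 0.9091·e^{−2.3633}
= 0.9091·0.094110 = 0.085555

Final: 0.085555


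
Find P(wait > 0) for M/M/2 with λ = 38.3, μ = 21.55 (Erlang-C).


a = λ/μ = 1.7773; ρ = a/2 = 0.8886
P₀ = 0.058968 (from M/M/c formula)
C(c,a) = [a^c/(c!(1−ρ))]·P₀ = [3.15866/(2·0.1114)]·0.058968
= 14.18107·0.058968 = 0.836230

Final: 0.836230


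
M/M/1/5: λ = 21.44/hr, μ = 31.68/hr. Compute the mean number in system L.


ρ = 21.44/31.68 = 0.6768
L = ρ[1 − (K+1)ρ^K + Kρ^(K+1)] / [(1−ρ)(1−ρ^(K+1))]
Numerator: 0.6768·(1 − 6·0.141970 + 5·0.096081) = 0.425404
Denominator: (0.3232)·(0.903919) = 0.292176
L = 0.425404/0.292176 = 1.4560

Final: 1.4560


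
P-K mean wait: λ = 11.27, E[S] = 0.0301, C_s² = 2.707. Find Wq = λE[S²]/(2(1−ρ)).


ρ = λ·E[S] = 11.27·0.0301 = 0.3392
E[S²] = E[S]²(1+C_s²) = 0.0301²·(1+2.707) = 0.003359
Wq = λ·E[S²]/(2(1−ρ)) = 11.27·0.003359/(2·0.6608) = 0.02864 hr

Final: 0.02864 hr


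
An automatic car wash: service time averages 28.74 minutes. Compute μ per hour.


μ = 1/(service time) in consistent units.
1 hour = 60 min, so μ = 60/28.74 = 2.0877 per hour

Final: 2.0877 /hr


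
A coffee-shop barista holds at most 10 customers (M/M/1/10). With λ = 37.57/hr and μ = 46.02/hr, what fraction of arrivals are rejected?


ρ = λ/μ = 37.57/46.02 = 0.8164
P_K = (1−ρ)ρ^K/(1−ρ^(K+1)) = (0.1836·0.131506)/(1 − 0.107359)
= 0.024147/0.892641 = 0.027051

Final: 0.027051


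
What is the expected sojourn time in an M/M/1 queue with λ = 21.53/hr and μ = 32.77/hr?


W = 1/(μ−λ) = 1/(32.77 − 21.53) = 1/11.24 = 0.08897 hr

Final: 0.08897 hr


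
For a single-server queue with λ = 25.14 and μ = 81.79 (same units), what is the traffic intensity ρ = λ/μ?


ρ = λ/μ = 25.14/81.79 = 0.3074

Final: 0.3074


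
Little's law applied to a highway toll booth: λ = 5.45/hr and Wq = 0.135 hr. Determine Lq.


Lq = λWq = 5.45·0.135 = 0.7358

Final: 0.7358


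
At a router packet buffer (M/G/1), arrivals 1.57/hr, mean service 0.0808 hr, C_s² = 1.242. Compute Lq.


ρ = λ·E[S] = 1.57·0.0808 = 0.1269
Lq = ρ²(1+C_s²)/(2(1−ρ)) = 0.01609·(1+1.242)/(2·0.8731)
= 0.01609·2.2420/1.7463 = 0.02066

Final: 0.02066


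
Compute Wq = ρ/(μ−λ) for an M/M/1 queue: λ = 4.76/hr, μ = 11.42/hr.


ρ = 4.76/11.42 = 0.4168
Wq = ρ/(μ−λ) = 0.4168/(11.42 − 4.76) = 0.4168/6.66 = 0.06258 hr

Final: 0.06258 hr


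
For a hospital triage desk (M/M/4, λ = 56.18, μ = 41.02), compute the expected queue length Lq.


a = λ/μ = 1.3696; ρ = a/4 = 0.3424
P₀ = 0.252619
Lq = P₀·a^c·ρ / (c!·(1−ρ)²) = 0.252619·3.51839·0.3424/(24·0.43245)
= 0.02932

Final: 0.02932


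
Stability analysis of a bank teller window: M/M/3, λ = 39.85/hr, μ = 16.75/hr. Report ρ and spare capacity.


Total capacity cμ = 3·16.75 = 50.25/hr
ρ = λ/(cμ) = 39.85/50.25 = 0.7930
Stable ⇔ ρ < 1: YES
Spare capacity = cμ − λ = 50.25 − 39.85 = 10.40/hr

Final: ρ = 0.7930; stable; margin = 10.40/hr


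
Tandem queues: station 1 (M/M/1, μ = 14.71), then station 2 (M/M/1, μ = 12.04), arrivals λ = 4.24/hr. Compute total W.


Each node sees arrival rate λ = 4.24/hr (tandem ⇒ throughput preserved).
W₁ = 1/(μ₁−λ) = 1/(14.71−4.24) = 0.09551 hr
W₂ = 1/(μ₂−λ) = 1/(12.04−4.24) = 0.12821 hr
W_total = W₁ + W₂ = 0.09551 + 0.12821 = 0.22372 hr

Final: 0.22372 hr


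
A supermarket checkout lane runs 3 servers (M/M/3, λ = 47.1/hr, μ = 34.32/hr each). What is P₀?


a = λ/μ = 47.1/34.32 = 1.3724; ρ = a/c = 0.4575
Σ_{k=0}^{2} a^k/k! (terms k=0..2) = 1.00000 + 1.37238 + 0.94171 = 3.31409
Tail: a^3/(3!(1−ρ)) = 2.58476/(6·0.5425) = 0.79403
P₀ = 1/(3.31409 + 0.79403) = 1/4.10812 = 0.243420

Final: 0.243420


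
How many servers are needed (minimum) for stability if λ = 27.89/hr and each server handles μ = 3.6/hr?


Stability requires cμ > λ ⇔ c > λ/μ.
λ/μ = 27.89/3.6 = 7.7472
Minimum integer c = ⌊7.7472⌋ + 1 = 8
Check: 8·3.6 = 28.80 > 27.89, while 7·3.6 = 25.20 ≤ 27.89

Final: 8 servers


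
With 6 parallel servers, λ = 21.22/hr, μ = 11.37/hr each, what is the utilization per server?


ρ = λ/(cμ) = 21.22/(6·11.37) = 21.22/68.22 = 0.3111

Final: 0.3111


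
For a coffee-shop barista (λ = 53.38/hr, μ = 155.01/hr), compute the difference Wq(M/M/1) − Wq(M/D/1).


ρ = 53.38/155.01 = 0.3444
Wq(M/M/1) = ρ/(μ−λ) = 0.3444/101.63 = 0.003388 hr
Wq(M/D/1) = ρ/(2(μ−λ)) = 0.001694 hr
Savings = 0.003388 − 0.001694 = 0.001694 hr

Final: 0.001694 hr


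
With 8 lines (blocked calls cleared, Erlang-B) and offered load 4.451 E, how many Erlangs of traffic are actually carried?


B(8,4.451) = 0.046338 (Erlang-B)
Carried load = a(1 − B) = 4.451·(1 − 0.046338) = 4.451·0.953662 = 4.2448 E

Final: 4.2448 Erlangs


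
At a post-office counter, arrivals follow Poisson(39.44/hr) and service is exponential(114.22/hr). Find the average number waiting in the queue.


ρ = 39.44/114.22 = 0.3453
Lq = ρ²/(1−ρ) = 0.1192/0.6547 = 0.1821

Final: 0.1821


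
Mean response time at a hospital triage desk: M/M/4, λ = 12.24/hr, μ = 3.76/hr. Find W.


a = 3.2553; ρ = 0.8138; P₀ = 0.024730
Lq = P₀·a^c·ρ/(c!(1−ρ)²) = 2.71706
Wq = Lq/λ = 2.71706/12.24 = 0.22198 hr
W = Wq + 1/μ = 0.22198 + 0.26596 = 0.48794 hr

Final: 0.48794 hr


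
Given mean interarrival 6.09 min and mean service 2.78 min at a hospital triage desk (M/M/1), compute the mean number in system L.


λ = 60/6.09 = 9.8522 /hr
μ = 60/2.78 = 21.5827 /hr
ρ = λ/μ = 9.8522/21.5827 = 0.4565
L = ρ/(1−ρ) = 0.4565/0.5435 = 0.8399

Final: 0.8399


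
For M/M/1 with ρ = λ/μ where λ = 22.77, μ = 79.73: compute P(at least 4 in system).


ρ = 22.77/79.73 = 0.2856
P(N ≥ n) = ρ^n = 0.2856^4 = 0.006652

Final: 0.006652


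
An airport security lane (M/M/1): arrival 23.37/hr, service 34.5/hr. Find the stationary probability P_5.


ρ = 23.37/34.5 = 0.6774
P_n = (1−ρ)·ρ^n = (1 − 0.6774)·0.6774^5 = 0.3226·0.142626 = 0.046012

Final: 0.046012


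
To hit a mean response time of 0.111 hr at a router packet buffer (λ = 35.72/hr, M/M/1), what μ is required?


W = 1/(μ−λ) ⇒ μ − λ = 1/W = 1/0.111 = 9.0090
μ = λ + 1/W = 35.72 + 9.0090 = 44.7290 per hr

Final: 44.7290 /hr


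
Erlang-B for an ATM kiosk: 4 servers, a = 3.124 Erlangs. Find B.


B(c,a) = (a^c/c!) / Σ_{k=0}^{c} a^k/k!
a^4/4! = 3.968559
Σ terms (k=0..4): 1.00000 + 3.12400 + 4.87969 + 5.08138 + 3.96856 = 18.053629
B = 3.968559/18.053629 = 0.219821

Final: 0.219821


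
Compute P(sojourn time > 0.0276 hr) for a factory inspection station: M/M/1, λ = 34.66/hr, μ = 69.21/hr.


W ~ Exponential(μ−λ) for M/M/1.
μ − λ = 69.21 − 34.66 = 34.5500
P(W > t) = e^{−(μ−λ)t} = e^{−0.9536} = 0.385359

Final: 0.385359


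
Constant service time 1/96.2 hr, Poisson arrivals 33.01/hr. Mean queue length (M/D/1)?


ρ = 33.01/96.2 = 0.3431
M/D/1: Lq = ρ²/(2(1−ρ)) = 0.1177/(2·0.6569) = 0.08963

Final: 0.08963


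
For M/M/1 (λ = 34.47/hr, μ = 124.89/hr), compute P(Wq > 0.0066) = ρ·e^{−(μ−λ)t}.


ρ = 34.47/124.89 = 0.2760
P(Wq > t) = ρ·e^{−(μ−λ)t} = 0.2760·e^{−0.5968}
= 0.2760·0.550586 = 0.151963

Final: 0.151963


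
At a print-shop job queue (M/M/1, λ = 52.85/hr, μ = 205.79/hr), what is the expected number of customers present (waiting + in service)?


ρ = λ/μ = 52.85/205.79 = 0.2568
L = ρ/(1−ρ) = 0.2568/(1 − 0.2568) = 0.2568/0.7432 = 0.3456

Final: 0.3456


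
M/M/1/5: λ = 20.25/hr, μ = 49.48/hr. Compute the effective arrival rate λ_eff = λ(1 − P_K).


ρ = 0.4093; P_K = (1−ρ)ρ^5/(1−ρ^6) = 0.006814
λ_eff = λ(1 − P_K) = 20.25·(1 − 0.006814) = 20.25·0.993186 = 20.1120 /hr

Final: 20.1120 /hr


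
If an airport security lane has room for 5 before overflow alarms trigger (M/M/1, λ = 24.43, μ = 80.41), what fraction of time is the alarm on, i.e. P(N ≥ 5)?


ρ = 24.43/80.41 = 0.3038
P(N ≥ n) = ρ^n = 0.3038^5 = 0.002589

Final: 0.002589


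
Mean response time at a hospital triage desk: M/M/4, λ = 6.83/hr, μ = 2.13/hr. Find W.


a = 3.2066; ρ = 0.8016; P₀ = 0.026990
Lq = P₀·a^c·ρ/(c!(1−ρ)²) = 2.42240
Wq = Lq/λ = 2.42240/6.83 = 0.35467 hr
W = Wq + 1/μ = 0.35467 + 0.46948 = 0.82415 hr

Final: 0.82415 hr


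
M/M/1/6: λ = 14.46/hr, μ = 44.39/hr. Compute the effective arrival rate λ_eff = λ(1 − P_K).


ρ = 0.3257; P_K = (1−ρ)ρ^6/(1−ρ^7) = 0.0008059
λ_eff = λ(1 − P_K) = 14.46·(1 − 0.0008059) = 14.46·0.999194 = 14.4483 /hr

Final: 14.4483 /hr


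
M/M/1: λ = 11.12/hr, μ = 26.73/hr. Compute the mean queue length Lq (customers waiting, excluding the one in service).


ρ = 11.12/26.73 = 0.4160
Lq = ρ²/(1−ρ) = 0.1731/0.5840 = 0.2964

Final: 0.2964


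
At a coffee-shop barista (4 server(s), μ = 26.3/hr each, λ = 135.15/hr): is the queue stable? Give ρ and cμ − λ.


Total capacity cμ = 4·26.3 = 105.20/hr
ρ = λ/(cμ) = 135.15/105.20 = 1.2847
Stable ⇔ ρ < 1: NO
Spare capacity = cμ − λ = 105.20 − 135.15 = -29.95/hr

Final: ρ = 1.2847; unstable; margin = -29.95/hr


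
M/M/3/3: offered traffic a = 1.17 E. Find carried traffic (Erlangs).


B(3,1.17) = 0.085518 (Erlang-B)
Carried load = a(1 − B) = 1.17·(1 − 0.085518) = 1.17·0.914482 = 1.0699 E

Final: 1.0699 Erlangs


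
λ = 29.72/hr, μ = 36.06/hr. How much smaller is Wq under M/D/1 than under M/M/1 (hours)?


ρ = 29.72/36.06 = 0.8242
Wq(M/M/1) = ρ/(μ−λ) = 0.8242/6.34 = 0.13000 hr
Wq(M/D/1) = ρ/(2(μ−λ)) = 0.06500 hr
Savings = 0.13000 − 0.06500 = 0.06500 hr

Final: 0.06500 hr


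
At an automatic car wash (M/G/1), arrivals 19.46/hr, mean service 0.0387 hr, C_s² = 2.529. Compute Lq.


ρ = λ·E[S] = 19.46·0.0387 = 0.7531
Lq = ρ²(1+C_s²)/(2(1−ρ)) = 0.5672·(1+2.529)/(2·0.2469)
= 0.5672·3.5290/0.4938 = 4.05333

Final: 4.05333


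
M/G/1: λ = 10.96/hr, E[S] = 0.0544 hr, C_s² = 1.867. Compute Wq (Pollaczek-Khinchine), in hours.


ρ = λ·E[S] = 10.96·0.0544 = 0.5962
E[S²] = E[S]²(1+C_s²) = 0.0544²·(1+1.867) = 0.008484
Wq = λ·E[S²]/(2(1−ρ)) = 10.96·0.008484/(2·0.4038) = 0.11515 hr

Final: 0.11515 hr
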